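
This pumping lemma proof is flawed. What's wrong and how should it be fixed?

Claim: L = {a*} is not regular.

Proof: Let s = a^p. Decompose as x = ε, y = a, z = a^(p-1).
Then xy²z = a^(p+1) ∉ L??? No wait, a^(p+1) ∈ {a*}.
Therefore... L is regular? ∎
Error: The proof attempts to show a*  is not regular, but a* IS regular!

Correction: a* is a regular language (recognized by a simple DFA with one accepting state and self-loop on 'a'). The pumping lemma can only prove non-regularity, not regularity. For regular languages, pumping always works.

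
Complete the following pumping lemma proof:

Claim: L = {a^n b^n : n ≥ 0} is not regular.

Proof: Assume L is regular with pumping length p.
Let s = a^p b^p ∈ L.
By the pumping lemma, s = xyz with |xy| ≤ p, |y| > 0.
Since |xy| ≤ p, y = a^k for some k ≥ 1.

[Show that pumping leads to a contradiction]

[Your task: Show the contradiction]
Consider xy²z = a^(p+k) b^p.

Since k ≥ 1, we have p + k > p.
So xy²z has more a's than b's: (p+k) a's vs p b's.
This means xy²z ∉ L because a^n b^n requires equal counts.

This contradicts the pumping lemma which states xy²z ∈ L.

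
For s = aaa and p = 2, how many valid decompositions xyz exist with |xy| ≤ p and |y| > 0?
3

For s = 'aaa' with pumping length p = 2:

Constraints: |xy| ≤ 2, |y| > 0

Valid decompositions (|xy| ≤ p, |y| ≥ 1):
  • x='', y='a', z='aa'
  • x='a', y='a', z='a'
  • x='', y='aa', z='a'

Total count: 3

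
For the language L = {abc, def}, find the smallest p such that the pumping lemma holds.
p = 4

For a finite language L, the pumping lemma holds vacuously if p > max|s| for s ∈ L.

The longest string in L = {abc, def} has length 3.
If p = 4, then no string s ∈ L has |s| ≥ p, so the condition is vacuously true.

The minimum pumping length is p = 4.

Why no smaller p works: for any p ≤ 3, the longest string s ∈ L has |s| = 3 ≥ p, so it would
have to be pumpable; but pumping up (i = 2, 3, ...) produces ever longer strings, which cannot all lie in the
finite language L. So the pumping property fails for every p ≤ 3.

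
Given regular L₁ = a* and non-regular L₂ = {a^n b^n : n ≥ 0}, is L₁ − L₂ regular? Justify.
Yes — L₁ − L₂ is regular.

The only string of a* that lies in {a^n b^n} is ε, so L₁ − L₂ = a* − {ε} = a⁺ = aa*, which is regular.

Note that the bare facts "L₁ regular, L₂ non-regular" do not settle the question by themselves: the closure of regular languages under ∪, ∩, complement and difference applies only when BOTH operands are regular. With a non-regular operand the result can come out regular or non-regular depending on the specific languages, so one has to work out L₁ − L₂ for this particular pair, as above.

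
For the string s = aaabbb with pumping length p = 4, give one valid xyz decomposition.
x = '', y = 'aaa', z = 'bbb'

For s = aaabbb and p = 4, one valid decomposition is:
- x = '' (length 0)
- y = 'aaa' (length 3)
- z = 'bbb' (length 3)

Verification:
- xyz = '' + 'aaa' + 'bbb' = aaabbb ✓
- |xy| = 3 ≤ 4 ✓
- |y| = 3 > 0 ✓

All pumping lemma constraints are satisfied.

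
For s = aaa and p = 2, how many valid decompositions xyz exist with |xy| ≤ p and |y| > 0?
3

For s = 'aaa' with pumping length p = 2:

Constraints: |xy| ≤ 2, |y| > 0

Valid decompositions (|xy| ≤ p, |y| ≥ 1):
  • x='', y='a', z='aa'
  • x='a', y='a', z='a'
  • x='', y='aa', z='a'

Total count: 3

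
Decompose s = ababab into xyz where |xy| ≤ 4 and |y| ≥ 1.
x = 'a', y = 'bab', z = 'ab'

For s = ababab and p = 4, one valid decomposition is:
- x = 'a' (length 1)
- y = 'bab' (length 3)
- z = 'ab' (length 2)

Verification:
- xyz = 'a' + 'bab' + 'ab' = ababab ✓
- |xy| = 4 ≤ 4 ✓
- |y| = 3 > 0 ✓

All pumping lemma constraints are satisfied.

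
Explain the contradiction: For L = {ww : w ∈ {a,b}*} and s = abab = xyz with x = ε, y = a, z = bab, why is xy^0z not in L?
xy⁰z = bab ∉ L

Pumping with i = 0 replaces y = a by y⁰ = ε:
- Original: s = xyz = abab; abab splits into halves ab · ab, which are equal, so it is in L (w = ab)
- Pumped: xy⁰z = ε · ε · bab = bab
- bab has odd length 3, so it cannot be written as ww and is not in L

The pumping lemma would require xy⁰z ∈ L, so this decomposition yields a contradiction.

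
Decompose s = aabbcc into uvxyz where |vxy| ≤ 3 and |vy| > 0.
u='aa', v='b', x='b', y='c', z='c'

For s = aabbcc with pumping length p = 3:

One valid decomposition:
- u = 'aa'
- v = 'b'
- x = 'b'
- y = 'c'
- z = 'c'

Verification:
- uvxyz = 'aa' + 'b' + 'b' + 'c' + 'c' = aabbcc ✓
- |vxy| = |'bbc'| = 3 ≤ 3 ✓
- |vy| = |'bc'| = 2 > 0 ✓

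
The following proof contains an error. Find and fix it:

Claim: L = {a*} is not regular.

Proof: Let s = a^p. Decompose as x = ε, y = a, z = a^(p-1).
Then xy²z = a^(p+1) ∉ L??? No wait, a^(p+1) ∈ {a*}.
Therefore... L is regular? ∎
Error: The proof attempts to show a*  is not regular, but a* IS regular!

Correction: a* is a regular language (recognized by a simple DFA with one accepting state and self-loop on 'a'). The pumping lemma can only prove non-regularity, not regularity. For regular languages, pumping always works.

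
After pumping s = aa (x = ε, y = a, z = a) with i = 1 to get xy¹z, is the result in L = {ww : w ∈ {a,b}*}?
Yes

xy¹z = ε · a · a = aa.
aa splits into halves a · a, which are equal, so it is in L (w = a).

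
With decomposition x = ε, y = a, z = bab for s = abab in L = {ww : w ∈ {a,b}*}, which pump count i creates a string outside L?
i = 3

xy³z = ε · aaa · bab = aaabab; aaabab has length 6; its halves are aaa and bab, which differ, so it is not in L.
(Other choices also work, e.g. i = 0, 2; only i = 1 is guaranteed to stay in L since xy¹z = s.)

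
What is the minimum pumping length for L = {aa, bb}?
p = 3

For a finite language L, the pumping lemma holds vacuously if p > max|s| for s ∈ L.

The longest string in L = {aa, bb} has length 2.
If p = 3, then no string s ∈ L has |s| ≥ p, so the condition is vacuously true.

The minimum pumping length is p = 3.

Why no smaller p works: for any p ≤ 2, the longest string s ∈ L has |s| = 2 ≥ p, so it would
have to be pumpable; but pumping up (i = 2, 3, ...) produces ever longer strings, which cannot all lie in the
finite language L. So the pumping property fails for every p ≤ 2.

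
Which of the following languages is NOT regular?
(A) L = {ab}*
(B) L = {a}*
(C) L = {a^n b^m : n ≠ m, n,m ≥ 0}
(C) {a^n b^m : n ≠ m, n,m ≥ 0}

(C) L = {a^n b^m : n ≠ m, n,m ≥ 0} is NOT regular.

The pumping lemma can be used to prove this:
After pumping a's, we can make n = m

The other languages are regular because they can be recognized by finite automata.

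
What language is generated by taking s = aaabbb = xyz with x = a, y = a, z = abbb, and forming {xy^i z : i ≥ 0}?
{xy^i z : i ≥ 0} = {a^(2+i) b^3 : i ≥ 0} = {aabbb, aaabbb, aaaabbb, ...}

With x = a, y = a, z = abbb: Starting with aaabbb and pumping the second 'a', we get strings with 2+i a's followed by 3 b's for i = 0, 1, 2, ...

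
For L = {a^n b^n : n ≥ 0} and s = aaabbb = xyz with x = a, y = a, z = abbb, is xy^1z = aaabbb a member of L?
Yes

xy¹z = a · a · abbb = aaabbb.
aaabbb = a^3 b^3 has equal counts (3 = 3), so it is in L.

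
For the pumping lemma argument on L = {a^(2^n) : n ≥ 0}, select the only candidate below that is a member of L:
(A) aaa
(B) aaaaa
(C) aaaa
(C) aaaa

The pumping lemma is applied to a string s that lies in L, so first check membership of each option:
- (A) aaa has length 3, strictly between 2^1 = 2 and 2^2 = 4, so it is not in L ✗
- (B) aaaaa has length 5, strictly between 2^2 = 4 and 2^3 = 8, so it is not in L ✗
- (C) aaaa has length 4 = 2^2, so it is in L ✓

Only (C) aaaa is in L, so it is the only candidate that could play the role of s.
(In a complete proof one picks s in terms of the pumping length p so that |s| ≥ p is guaranteed; a fixed string like aaaa illustrates the shape of such an s.)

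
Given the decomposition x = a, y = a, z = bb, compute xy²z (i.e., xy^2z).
aaabb

Given x = 'a', y = 'a', z = 'bb' and i = 2:

xy^2z = x + y·y·...·y (2 times) + z
       = 'a' + 'a'^2 + 'bb'
       = 'a' + 'aa' + 'bb'
       = 'aaabb'

The pumped string is 'aaabb' with length 5.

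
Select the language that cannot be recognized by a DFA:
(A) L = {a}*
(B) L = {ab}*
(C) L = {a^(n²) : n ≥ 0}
(C) {a^(n²) : n ≥ 0}

(C) L = {a^(n²) : n ≥ 0} is NOT regular.

The pumping lemma can be used to prove this:
After pumping, length is no longer a perfect square

The other languages are regular because they can be recognized by finite automata.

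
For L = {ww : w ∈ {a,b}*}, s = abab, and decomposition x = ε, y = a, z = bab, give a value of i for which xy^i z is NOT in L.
i = 0

xy⁰z = ε · ε · bab = bab; bab has odd length 3, so it cannot be written as ww and is not in L.
(Other choices also work, e.g. i = 2, 3; only i = 1 is guaranteed to stay in L since xy¹z = s.)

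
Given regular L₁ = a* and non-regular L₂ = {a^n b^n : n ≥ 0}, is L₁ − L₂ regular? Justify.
Yes — L₁ − L₂ is regular.

The only string of a* that lies in {a^n b^n} is ε, so L₁ − L₂ = a* − {ε} = a⁺ = aa*, which is regular.

Note that the bare facts "L₁ regular, L₂ non-regular" do not settle the question by themselves: the closure of regular languages under ∪, ∩, complement and difference applies only when BOTH operands are regular. With a non-regular operand the result can come out regular or non-regular depending on the specific languages, so one has to work out L₁ − L₂ for this particular pair, as above.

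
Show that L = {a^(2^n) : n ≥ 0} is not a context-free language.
Assume for contradiction that L is context-free, and let p ≥ 1 be the pumping length given by the pumping lemma for CFLs.
Choose s = a^(2^p). Then s ∈ L and |s| = 2^p ≥ p.
By the CFL pumping lemma, s = uvxyz for some u, v, x, y, z with |vxy| ≤ p, |vy| ≥ 1, and uv^i xy^i z ∈ L for every i ≥ 0.
All symbols are a's, so only lengths matter: let k = |vy|, with 1 ≤ k ≤ |vxy| ≤ p < 2^p.

Take i = 2: |uv²xy²z| = 2^p + k, and 2^p < 2^p + k < 2^p + 2^p = 2^(p+1).
So the length lies strictly between consecutive powers of two and is not a power of 2; uv²xy²z ∉ L.

This contradicts the CFL pumping lemma, which requires uv^i xy^i z ∈ L for all i ≥ 0.
Hence L = {a^(2^n) : n ≥ 0} is not context-free. ∎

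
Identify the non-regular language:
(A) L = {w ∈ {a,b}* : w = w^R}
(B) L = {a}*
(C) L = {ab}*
(A) {w ∈ {a,b}* : w = w^R}

(A) L = {w ∈ {a,b}* : w = w^R} is NOT regular.

The pumping lemma can be used to prove this:
After pumping, the string is no longer symmetric

The other languages are regular because they can be recognized by finite automata.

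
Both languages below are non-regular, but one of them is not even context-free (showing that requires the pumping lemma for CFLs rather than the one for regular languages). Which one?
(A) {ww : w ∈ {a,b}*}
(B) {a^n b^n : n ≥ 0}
(A) {ww : w ∈ {a,b}*}

(A) {ww : w ∈ {a,b}*} requires the CFL pumping lemma.

- {a^n b^n : n ≥ 0} is context-free (but not regular)
  • Can be shown non-regular with the regular pumping lemma
  • After pumping, the number of a's and b's become unequal

- {ww : w ∈ {a,b}*} is NOT context-free
  • Requires the CFL pumping lemma to prove
  • Cannot verify equality of two arbitrary substrings

The CFL pumping lemma is "stronger" in that it can prove non-membership
in the larger class of context-free languages.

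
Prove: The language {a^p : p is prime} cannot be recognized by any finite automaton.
Assume for contradiction that L is regular, and let p ≥ 1 be the pumping length given by the pumping lemma.
Choose a prime q with q ≥ p (one exists because there are infinitely many primes) and let s = a^q. Then s ∈ L and |s| = q ≥ p.
By the pumping lemma, s = xyz for some x, y, z with |xy| ≤ p, |y| ≥ 1, and xy^i z ∈ L for every i ≥ 0.
Here y = a^k for some k with 1 ≤ k ≤ p, and xy^i z = a^(q + (i − 1)k) for every i ≥ 0.

Take i = q + 1: |xy^(q+1) z| = q + qk = q(k + 1).
Both factors satisfy q ≥ 2 and k + 1 ≥ 2, so q(k + 1) is composite, and xy^(q+1) z ∉ L.

This contradicts the pumping lemma, which requires xy^i z ∈ L for all i ≥ 0.
Hence L = {a^p : p is prime} is not regular. ∎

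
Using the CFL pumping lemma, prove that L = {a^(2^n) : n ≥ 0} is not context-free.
Assume for contradiction that L is context-free, and let p ≥ 1 be the pumping length given by the pumping lemma for CFLs.
Choose s = a^(2^p). Then s ∈ L and |s| = 2^p ≥ p.
By the CFL pumping lemma, s = uvxyz for some u, v, x, y, z with |vxy| ≤ p, |vy| ≥ 1, and uv^i xy^i z ∈ L for every i ≥ 0.
All symbols are a's, so only lengths matter: let k = |vy|, with 1 ≤ k ≤ |vxy| ≤ p < 2^p.

Take i = 2: |uv²xy²z| = 2^p + k, and 2^p < 2^p + k < 2^p + 2^p = 2^(p+1).
So the length lies strictly between consecutive powers of two and is not a power of 2; uv²xy²z ∉ L.

This contradicts the CFL pumping lemma, which requires uv^i xy^i z ∈ L for all i ≥ 0.
Hence L = {a^(2^n) : n ≥ 0} is not context-free. ∎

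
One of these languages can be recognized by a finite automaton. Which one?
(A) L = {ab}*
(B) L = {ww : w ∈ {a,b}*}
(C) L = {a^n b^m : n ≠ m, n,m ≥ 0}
(A) {ab}*

(A) L = {ab}* is regular.

This can be recognized by a finite automaton (DFA/NFA).
Regular expressions like {ab}* define regular languages.

The other choices are not regular:
- {ww : w ∈ {a,b}*}: After pumping, the two halves no longer match
- {a^n b^m : n ≠ m, n,m ≥ 0}: After pumping a's, we can make n = m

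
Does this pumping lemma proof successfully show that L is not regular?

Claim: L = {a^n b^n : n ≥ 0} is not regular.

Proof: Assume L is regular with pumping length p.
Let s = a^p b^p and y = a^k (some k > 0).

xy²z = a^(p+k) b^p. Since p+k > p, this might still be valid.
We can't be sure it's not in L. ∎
The proof is INCORRECT.

Error: The conclusion is wrong.
xy²z = a^(p+k) b^p is definitely NOT in L because the number of a's (p+k) ≠ number of b's (p).
The proof incorrectly doubts what is actually a valid contradiction.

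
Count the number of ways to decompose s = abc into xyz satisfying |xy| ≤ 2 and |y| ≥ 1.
3

For s = 'abc' with pumping length p = 2:

Constraints: |xy| ≤ 2, |y| > 0

Valid decompositions (|xy| ≤ p, |y| ≥ 1):
  • x='', y='a', z='bc'
  • x='a', y='b', z='c'
  • x='', y='ab', z='c'

Total count: 3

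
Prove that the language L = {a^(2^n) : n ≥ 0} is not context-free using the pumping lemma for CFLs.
Assume for contradiction that L is context-free, and let p ≥ 1 be the pumping length given by the pumping lemma for CFLs.
Choose s = a^(2^p). Then s ∈ L and |s| = 2^p ≥ p.
By the CFL pumping lemma, s = uvxyz for some u, v, x, y, z with |vxy| ≤ p, |vy| ≥ 1, and uv^i xy^i z ∈ L for every i ≥ 0.
All symbols are a's, so only lengths matter: let k = |vy|, with 1 ≤ k ≤ |vxy| ≤ p < 2^p.

Take i = 2: |uv²xy²z| = 2^p + k, and 2^p < 2^p + k < 2^p + 2^p = 2^(p+1).
So the length lies strictly between consecutive powers of two and is not a power of 2; uv²xy²z ∉ L.

This contradicts the CFL pumping lemma, which requires uv^i xy^i z ∈ L for all i ≥ 0.
Hence L = {a^(2^n) : n ≥ 0} is not context-free. ∎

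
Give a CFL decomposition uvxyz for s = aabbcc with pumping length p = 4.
u='a', v='a', x='bb', y='c', z='c'

For s = aabbcc with pumping length p = 4:

One valid decomposition:
- u = 'a'
- v = 'a'
- x = 'bb'
- y = 'c'
- z = 'c'

Verification:
- uvxyz = 'a' + 'a' + 'bb' + 'c' + 'c' = aabbcc ✓
- |vxy| = |'abbc'| = 4 ≤ 4 ✓
- |vy| = |'ac'| = 2 > 0 ✓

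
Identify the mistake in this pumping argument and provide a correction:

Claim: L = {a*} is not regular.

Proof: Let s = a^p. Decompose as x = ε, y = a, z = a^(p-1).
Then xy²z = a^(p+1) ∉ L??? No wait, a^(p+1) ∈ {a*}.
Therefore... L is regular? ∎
Error: The proof attempts to show a*  is not regular, but a* IS regular!

Correction: a* is a regular language (recognized by a simple DFA with one accepting state and self-loop on 'a'). The pumping lemma can only prove non-regularity, not regularity. For regular languages, pumping always works.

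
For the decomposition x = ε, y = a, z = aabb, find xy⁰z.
aabb

Given x = '', y = 'a', z = 'aabb' and i = 0:

xy^0z = x + y·y·...·y (0 times) + z
       = '' + 'a'^0 + 'aabb'
       = '' + '' + 'aabb'
       = 'aabb'

The pumped string is 'aabb' with length 4.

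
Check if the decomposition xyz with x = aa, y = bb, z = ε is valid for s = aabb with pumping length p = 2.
Violated: |xy| ≤ p

The decomposition x = aa, y = bb, z = ε for s = aabb with p = 2
violates the constraint: |xy| ≤ p

|xy| = |aabb| = 4 > 2 = p. The decomposition puts too many characters in xy.

Pumping lemma constraints:
1. xyz = s (decomposition is valid)
2. |xy| ≤ p
3. |y| > 0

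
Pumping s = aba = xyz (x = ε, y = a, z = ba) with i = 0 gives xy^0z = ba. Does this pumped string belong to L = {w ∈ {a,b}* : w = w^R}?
No

xy⁰z = ε · ε · ba = ba.
ba reversed is ab ≠ ba, so it is not a palindrome and is not in L.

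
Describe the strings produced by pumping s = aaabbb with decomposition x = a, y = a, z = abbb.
{xy^i z : i ≥ 0} = {a^(2+i) b^3 : i ≥ 0} = {aabbb, aaabbb, aaaabbb, ...}

With x = a, y = a, z = abbb: Starting with aaabbb and pumping the second 'a', we get strings with 2+i a's followed by 3 b's for i = 0, 1, 2, ...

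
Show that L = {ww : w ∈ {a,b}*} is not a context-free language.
Assume for contradiction that L is context-free, and let p ≥ 1 be the pumping length given by the pumping lemma for CFLs.
Choose s = a^p b^p a^p b^p. Then s ∈ L (take w = a^p b^p) and |s| = 4p ≥ p.
By the CFL pumping lemma, s = uvxyz for some u, v, x, y, z with |vxy| ≤ p, |vy| ≥ 1, and uv^i xy^i z ∈ L for every i ≥ 0.

Write s as four blocks A₁ B₁ A₂ B₂ with A₁ = A₂ = a^p and B₁ = B₂ = b^p. Since |vxy| ≤ p, the window vxy lies inside at most two adjacent blocks. Take i = 0 and let t = uxz, so |t| = 4p − |vy| with 1 ≤ |vy| ≤ p. If |t| is odd, t ∉ L immediately, so assume |vy| is even (hence |vy| ≥ 2) and |t|/2 = 2p − |vy|/2, which satisfies p ≤ |t|/2 ≤ 2p − 1.

Case 1 (vxy inside A₁B₁): t = a^(p−j) b^(p−l) a^p b^p with j + l = |vy|. The second half of t has length < 2p, so it is a suffix of the trailing a^p b^p and ends in b; the first half is a^(p−j) b^(p−l) a^((j+l)/2), which ends in a because (j+l)/2 ≥ 1. The halves differ, so t ∉ L.

Case 2 (vxy inside B₁A₂, straddling the middle): t = a^p b^(p−j) a^(p−l) b^p with j + l = |vy|. If t = ww, then w is a prefix of t of length ≥ p, so w begins with a^p; and w is a suffix of t of length ≥ p, so w ends with b^p. That forces |w| ≥ 2p, contradicting |w| = |t|/2 ≤ 2p − 1. So t ∉ L.

Case 3 (vxy inside A₂B₂): t = a^p b^p a^(p−j) b^(p−l) with j + l = |vy|. The first half of t is a prefix of a^p b^p, so it begins with a; the second half is b^((j+l)/2) a^(p−j) b^(p−l), which begins with b. The halves differ, so t ∉ L.

In every case uv⁰xy⁰z = uxz ∉ L.

This contradicts the CFL pumping lemma, which requires uv^i xy^i z ∈ L for all i ≥ 0.
Hence L = {ww : w ∈ {a,b}*} is not context-free. ∎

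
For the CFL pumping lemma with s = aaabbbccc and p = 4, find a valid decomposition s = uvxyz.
u='aa', v='a', x='bb', y='b', z='ccc'

For s = aaabbbccc with pumping length p = 4:

One valid decomposition:
- u = 'aa'
- v = 'a'
- x = 'bb'
- y = 'b'
- z = 'ccc'

Verification:
- uvxyz = 'aa' + 'a' + 'bb' + 'b' + 'ccc' = aaabbbccc ✓
- |vxy| = |'abbb'| = 4 ≤ 4 ✓
- |vy| = |'ab'| = 2 > 0 ✓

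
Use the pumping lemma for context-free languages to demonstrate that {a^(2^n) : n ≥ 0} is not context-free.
Assume for contradiction that L is context-free, and let p ≥ 1 be the pumping length given by the pumping lemma for CFLs.
Choose s = a^(2^p). Then s ∈ L and |s| = 2^p ≥ p.
By the CFL pumping lemma, s = uvxyz for some u, v, x, y, z with |vxy| ≤ p, |vy| ≥ 1, and uv^i xy^i z ∈ L for every i ≥ 0.
All symbols are a's, so only lengths matter: let k = |vy|, with 1 ≤ k ≤ |vxy| ≤ p < 2^p.

Take i = 2: |uv²xy²z| = 2^p + k, and 2^p < 2^p + k < 2^p + 2^p = 2^(p+1).
So the length lies strictly between consecutive powers of two and is not a power of 2; uv²xy²z ∉ L.

This contradicts the CFL pumping lemma, which requires uv^i xy^i z ∈ L for all i ≥ 0.
Hence L = {a^(2^n) : n ≥ 0} is not context-free. ∎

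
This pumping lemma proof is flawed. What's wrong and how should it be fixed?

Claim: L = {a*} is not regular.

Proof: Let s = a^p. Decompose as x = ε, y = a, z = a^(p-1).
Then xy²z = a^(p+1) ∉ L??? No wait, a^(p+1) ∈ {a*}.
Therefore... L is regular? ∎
Error: The proof attempts to show a*  is not regular, but a* IS regular!

Correction: a* is a regular language (recognized by a simple DFA with one accepting state and self-loop on 'a'). The pumping lemma can only prove non-regularity, not regularity. For regular languages, pumping always works.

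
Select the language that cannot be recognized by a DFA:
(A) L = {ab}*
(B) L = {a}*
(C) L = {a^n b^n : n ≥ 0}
(C) {a^n b^n : n ≥ 0}

(C) L = {a^n b^n : n ≥ 0} is NOT regular.

The pumping lemma can be used to prove this:
After pumping, the number of a's and b's become unequal

The other languages are regular because they can be recognized by finite automata.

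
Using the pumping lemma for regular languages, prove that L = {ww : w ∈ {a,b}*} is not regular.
Assume for contradiction that L is regular, and let p ≥ 1 be the pumping length given by the pumping lemma.
Choose s = a^p b a^p b. Then s ∈ L (take w = a^p b) and |s| = 2p + 2 ≥ p.
By the pumping lemma, s = xyz for some x, y, z with |xy| ≤ p, |y| ≥ 1, and xy^i z ∈ L for every i ≥ 0.
Since |xy| ≤ p and the first p symbols of s are all a's, y = a^k for some k with 1 ≤ k ≤ p.

Take i = 2: t = xy²z = a^(p + k) b a^p b.
Suppose t = uu for some string u. The string t contains exactly two b's and ends in b, so u contains exactly one b and ends in b; hence u = a^j b for some j, and uu = a^j b a^j b. Comparing with t = a^(p + k) b a^p b forces j = p + k (first block) and j = p (second block), which is impossible since k ≥ 1. So t ∉ L.

This contradicts the pumping lemma, which requires xy^i z ∈ L for all i ≥ 0.
Hence L = {ww : w ∈ {a,b}*} is not regular. ∎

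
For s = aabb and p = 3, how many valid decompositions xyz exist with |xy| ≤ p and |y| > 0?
6

For s = 'aabb' with pumping length p = 3:

Constraints: |xy| ≤ 3, |y| > 0

Valid decompositions (|xy| ≤ p, |y| ≥ 1):
  • x='', y='a', z='abb'
  • x='a', y='a', z='bb'
  • x='', y='aa', z='bb'
  • x='aa', y='b', z='b'
  • x='a', y='ab', z='b'
  • x='', y='aab', z='b'

Total count: 6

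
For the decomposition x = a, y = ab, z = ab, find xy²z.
aababab

Given x = 'a', y = 'ab', z = 'ab' and i = 2:

xy^2z = x + y·y·...·y (2 times) + z
       = 'a' + 'ab'^2 + 'ab'
       = 'a' + 'abab' + 'ab'
       = 'aababab'

The pumped string is 'aababab' with length 7.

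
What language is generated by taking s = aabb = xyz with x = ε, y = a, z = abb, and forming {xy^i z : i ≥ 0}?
{xy^i z : i ≥ 0} = {a^(i+1) b^2 : i ≥ 0} = {abb, aabb, aaabb, ...}

With x = ε, y = a, z = abb: Starting with aabb and pumping the first 'a' (z = abb keeps the second 'a'), we get strings with i+1 a's followed by 2 b's for i = 0, 1, 2, ...; note bb is not produced because z always contributes one a.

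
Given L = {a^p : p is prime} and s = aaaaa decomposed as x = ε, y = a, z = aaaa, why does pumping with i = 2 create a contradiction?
xy²z = aaaaaa ∉ L

Pumping with i = 2 replaces y = a by y² = aa:
- Original: s = xyz = aaaaa; aaaaa has length 5, which is prime, so it is in L
- Pumped: xy²z = ε · aa · aaaa = aaaaaa
- aaaaaa has length 6 = 2 × 3, which is not prime, so it is not in L

The pumping lemma would require xy²z ∈ L, so this decomposition yields a contradiction.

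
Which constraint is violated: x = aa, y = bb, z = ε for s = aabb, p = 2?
Violated: |xy| ≤ p

The decomposition x = aa, y = bb, z = ε for s = aabb with p = 2
violates the constraint: |xy| ≤ p

|xy| = |aabb| = 4 > 2 = p. The decomposition puts too many characters in xy.

Pumping lemma constraints:
1. xyz = s (decomposition is valid)
2. |xy| ≤ p
3. |y| > 0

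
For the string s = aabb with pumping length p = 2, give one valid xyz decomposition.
x = 'a', y = 'a', z = 'bb'

For s = aabb and p = 2, one valid decomposition is:
- x = 'a' (length 1)
- y = 'a' (length 1)
- z = 'bb' (length 2)

Verification:
- xyz = 'a' + 'a' + 'bb' = aabb ✓
- |xy| = 2 ≤ 2 ✓
- |y| = 1 > 0 ✓

All pumping lemma constraints are satisfied.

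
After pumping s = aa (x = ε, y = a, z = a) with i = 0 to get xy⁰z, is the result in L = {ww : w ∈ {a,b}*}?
No

xy⁰z = ε · ε · a = a.
a has odd length 1, so it cannot be written as ww and is not in L.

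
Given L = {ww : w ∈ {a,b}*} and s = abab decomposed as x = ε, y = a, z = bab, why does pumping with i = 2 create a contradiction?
xy²z = aabab ∉ L

Pumping with i = 2 replaces y = a by y² = aa:
- Original: s = xyz = abab; abab splits into halves ab · ab, which are equal, so it is in L (w = ab)
- Pumped: xy²z = ε · aa · bab = aabab
- aabab has odd length 5, so it cannot be written as ww and is not in L

The pumping lemma would require xy²z ∈ L, so this decomposition yields a contradiction.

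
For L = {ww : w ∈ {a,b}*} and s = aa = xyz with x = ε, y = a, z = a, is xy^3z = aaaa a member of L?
Yes

xy³z = ε · aaa · a = aaaa.
aaaa splits into halves aa · aa, which are equal, so it is in L (w = aa).
(A single pumped string landing in L is not a contradiction by itself; a non-regularity proof needs some i for which xy^i z ∉ L, for every admissible decomposition.)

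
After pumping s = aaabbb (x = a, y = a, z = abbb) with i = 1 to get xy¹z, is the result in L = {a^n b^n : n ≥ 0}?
Yes

xy¹z = a · a · abbb = aaabbb.
aaabbb = a^3 b^3 has equal counts (3 = 3), so it is in L.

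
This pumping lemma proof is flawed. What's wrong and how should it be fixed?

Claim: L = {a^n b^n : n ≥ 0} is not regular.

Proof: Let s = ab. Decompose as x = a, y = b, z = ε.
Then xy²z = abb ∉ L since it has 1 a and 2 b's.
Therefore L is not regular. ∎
Error: The string s = ab might be shorter than the pumping length p.

Correction: Choose s = a^p b^p to ensure |s| ≥ p. Also, the decomposition is wrong: with |xy| ≤ p, y cannot include b's when s starts with p a's.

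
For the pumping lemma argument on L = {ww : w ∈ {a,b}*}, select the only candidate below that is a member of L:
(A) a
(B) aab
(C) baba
(C) baba

The pumping lemma is applied to a string s that lies in L, so first check membership of each option:
- (A) a has odd length 1, so it cannot be written as ww and is not in L ✗
- (B) aab has odd length 3, so it cannot be written as ww and is not in L ✗
- (C) baba splits into halves ba · ba, which are equal, so it is in L (w = ba) ✓

Only (C) baba is in L, so it is the only candidate that could play the role of s.
(In a complete proof one picks s in terms of the pumping length p so that |s| ≥ p is guaranteed; a fixed string like baba illustrates the shape of such an s.)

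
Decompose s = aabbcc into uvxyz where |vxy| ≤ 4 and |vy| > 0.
u='a', v='a', x='bb', y='c', z='c'

For s = aabbcc with pumping length p = 4:

One valid decomposition:
- u = 'a'
- v = 'a'
- x = 'bb'
- y = 'c'
- z = 'c'

Verification:
- uvxyz = 'a' + 'a' + 'bb' + 'c' + 'c' = aabbcc ✓
- |vxy| = |'abbc'| = 4 ≤ 4 ✓
- |vy| = |'ac'| = 2 > 0 ✓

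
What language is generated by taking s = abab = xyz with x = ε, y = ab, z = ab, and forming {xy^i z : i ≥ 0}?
{xy^i z : i ≥ 0} = {(ab)^(i+1) : i ≥ 0} = {ab, abab, ababab, ...}

With x = ε, y = ab, z = ab: Pumping 'ab' gives strings of alternating a's and b's.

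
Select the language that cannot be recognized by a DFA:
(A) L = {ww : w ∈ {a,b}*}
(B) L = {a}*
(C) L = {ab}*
(A) {ww : w ∈ {a,b}*}

(A) L = {ww : w ∈ {a,b}*} is NOT regular.

The pumping lemma can be used to prove this:
After pumping, the two halves no longer match

The other languages are regular because they can be recognized by finite automata.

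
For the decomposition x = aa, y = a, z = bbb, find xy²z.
aaaabbb

Given x = 'aa', y = 'a', z = 'bbb' and i = 2:

xy^2z = x + y·y·...·y (2 times) + z
       = 'aa' + 'a'^2 + 'bbb'
       = 'aa' + 'aa' + 'bbb'
       = 'aaaabbb'

The pumped string is 'aaaabbb' with length 7.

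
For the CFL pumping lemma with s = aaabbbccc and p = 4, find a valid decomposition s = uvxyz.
u='aa', v='a', x='bb', y='b', z='ccc'

For s = aaabbbccc with pumping length p = 4:

One valid decomposition:
- u = 'aa'
- v = 'a'
- x = 'bb'
- y = 'b'
- z = 'ccc'

Verification:
- uvxyz = 'aa' + 'a' + 'bb' + 'b' + 'ccc' = aaabbbccc ✓
- |vxy| = |'abbb'| = 4 ≤ 4 ✓
- |vy| = |'ab'| = 2 > 0 ✓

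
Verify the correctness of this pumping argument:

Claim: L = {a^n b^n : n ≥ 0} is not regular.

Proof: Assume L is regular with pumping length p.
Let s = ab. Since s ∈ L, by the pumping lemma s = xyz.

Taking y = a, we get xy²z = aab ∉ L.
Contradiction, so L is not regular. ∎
The proof is INCORRECT.

Error: The string s = ab may be shorter than p.
The pumping lemma only applies to strings with |s| ≥ p, and p is not under our control.
We must choose s in terms of p, e.g. s = a^p b^p, to ensure |s| ≥ p.
(The proof also fixes one particular y; a valid argument must handle every decomposition with |xy| ≤ p and |y| ≥ 1 — for s = a^p b^p this forces y = a^k, and then xy²z = a^(p+k) b^p ∉ L.)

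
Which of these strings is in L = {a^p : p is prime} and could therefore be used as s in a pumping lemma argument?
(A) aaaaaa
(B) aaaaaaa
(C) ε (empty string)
(B) aaaaaaa

The pumping lemma is applied to a string s that lies in L, so first check membership of each option:
- (A) aaaaaa has length 6 = 2 × 3, which is not prime, so it is not in L ✗
- (B) aaaaaaa has length 7, which is prime, so it is in L ✓
- (C) ε has length 0, which is not prime, so it is not in L ✗

Only (B) aaaaaaa is in L, so it is the only candidate that could play the role of s.
(In a complete proof one picks s in terms of the pumping length p so that |s| ≥ p is guaranteed; a fixed string like aaaaaaa illustrates the shape of such an s.)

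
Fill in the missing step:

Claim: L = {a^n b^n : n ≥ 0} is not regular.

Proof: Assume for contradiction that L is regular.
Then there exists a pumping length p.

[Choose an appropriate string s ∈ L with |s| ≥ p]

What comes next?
s = a^p b^p

This string is in L (has equal a's and b's) and has length 2p ≥ p.
Any decomposition xyz with |xy| ≤ p means y consists only of a's,
so pumping will unbalance the counts.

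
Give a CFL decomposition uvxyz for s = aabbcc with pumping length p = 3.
u='aa', v='b', x='b', y='c', z='c'

For s = aabbcc with pumping length p = 3:

One valid decomposition:
- u = 'aa'
- v = 'b'
- x = 'b'
- y = 'c'
- z = 'c'

Verification:
- uvxyz = 'aa' + 'b' + 'b' + 'c' + 'c' = aabbcc ✓
- |vxy| = |'bbc'| = 3 ≤ 3 ✓
- |vy| = |'bc'| = 2 > 0 ✓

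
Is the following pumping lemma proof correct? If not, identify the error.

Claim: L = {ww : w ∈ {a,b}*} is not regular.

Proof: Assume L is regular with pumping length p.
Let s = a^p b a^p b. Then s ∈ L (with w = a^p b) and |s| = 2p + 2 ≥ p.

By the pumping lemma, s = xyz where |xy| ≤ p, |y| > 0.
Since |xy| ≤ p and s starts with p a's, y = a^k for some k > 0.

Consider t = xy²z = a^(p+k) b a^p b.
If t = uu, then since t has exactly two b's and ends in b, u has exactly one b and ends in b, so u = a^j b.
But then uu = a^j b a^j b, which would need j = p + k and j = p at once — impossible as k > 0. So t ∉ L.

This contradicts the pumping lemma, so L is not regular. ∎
The proof is correct.

This proof is valid because:
1. s = a^p b a^p b is in L and is chosen in terms of p, so |s| ≥ p holds for every p
2. The decomposition analysis is correct: |xy| ≤ p forces y to lie inside the leading a's
3. The contradiction is valid: the argument shows a^(p+k) b a^p b cannot be split into two equal halves
4. The conclusion follows logically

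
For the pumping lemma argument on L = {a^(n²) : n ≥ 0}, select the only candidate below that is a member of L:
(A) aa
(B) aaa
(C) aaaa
(C) aaaa

The pumping lemma is applied to a string s that lies in L, so first check membership of each option:
- (A) aa has length 2, strictly between 1² = 1 and 2² = 4, so it is not in L ✗
- (B) aaa has length 3, strictly between 1² = 1 and 2² = 4, so it is not in L ✗
- (C) aaaa has length 4 = 2², a perfect square, so it is in L ✓

Only (C) aaaa is in L, so it is the only candidate that could play the role of s.
(In a complete proof one picks s in terms of the pumping length p so that |s| ≥ p is guaranteed; a fixed string like aaaa illustrates the shape of such an s.)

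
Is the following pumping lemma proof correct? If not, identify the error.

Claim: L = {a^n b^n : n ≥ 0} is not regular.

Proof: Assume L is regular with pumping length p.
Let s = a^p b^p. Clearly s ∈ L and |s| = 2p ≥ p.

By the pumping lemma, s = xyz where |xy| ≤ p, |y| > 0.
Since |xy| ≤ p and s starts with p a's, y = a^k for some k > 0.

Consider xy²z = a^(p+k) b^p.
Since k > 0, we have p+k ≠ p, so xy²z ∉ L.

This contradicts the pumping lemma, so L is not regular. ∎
The proof is correct.

This proof is valid because:
1. The string s = a^p b^p is correctly in L
2. The decomposition analysis is correct: y must consist only of a's
3. The contradiction is valid: pumping increases a's but not b's
4. The conclusion follows logically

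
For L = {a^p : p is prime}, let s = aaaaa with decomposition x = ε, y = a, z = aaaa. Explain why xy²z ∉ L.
xy²z = aaaaaa ∉ L

Pumping with i = 2 replaces y = a by y² = aa:
- Original: s = xyz = aaaaa; aaaaa has length 5, which is prime, so it is in L
- Pumped: xy²z = ε · aa · aaaa = aaaaaa
- aaaaaa has length 6 = 2 × 3, which is not prime, so it is not in L

The pumping lemma would require xy²z ∈ L, so this decomposition yields a contradiction.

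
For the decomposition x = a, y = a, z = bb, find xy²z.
aaabb

Given x = 'a', y = 'a', z = 'bb' and i = 2:

xy^2z = x + y·y·...·y (2 times) + z
       = 'a' + 'a'^2 + 'bb'
       = 'a' + 'aa' + 'bb'
       = 'aaabb'

The pumped string is 'aaabb' with length 5.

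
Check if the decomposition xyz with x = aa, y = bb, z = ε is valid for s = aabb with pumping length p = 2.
Violated: |xy| ≤ p

The decomposition x = aa, y = bb, z = ε for s = aabb with p = 2
violates the constraint: |xy| ≤ p

|xy| = |aabb| = 4 > 2 = p. The decomposition puts too many characters in xy.

Pumping lemma constraints:
1. xyz = s (decomposition is valid)
2. |xy| ≤ p
3. |y| > 0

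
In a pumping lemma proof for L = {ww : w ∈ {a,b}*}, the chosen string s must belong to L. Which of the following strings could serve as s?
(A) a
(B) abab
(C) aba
(B) abab

The pumping lemma is applied to a string s that lies in L, so first check membership of each option:
- (A) a has odd length 1, so it cannot be written as ww and is not in L ✗
- (B) abab splits into halves ab · ab, which are equal, so it is in L (w = ab) ✓
- (C) aba has odd length 3, so it cannot be written as ww and is not in L ✗

Only (B) abab is in L, so it is the only candidate that could play the role of s.
(In a complete proof one picks s in terms of the pumping length p so that |s| ≥ p is guaranteed; a fixed string like abab illustrates the shape of such an s.)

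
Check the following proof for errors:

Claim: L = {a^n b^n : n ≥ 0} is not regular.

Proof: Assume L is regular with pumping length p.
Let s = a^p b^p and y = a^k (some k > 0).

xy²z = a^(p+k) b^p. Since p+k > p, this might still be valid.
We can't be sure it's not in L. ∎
The proof is INCORRECT.

Error: The conclusion is wrong.
xy²z = a^(p+k) b^p is definitely NOT in L because the number of a's (p+k) ≠ number of b's (p).
The proof incorrectly doubts what is actually a valid contradiction.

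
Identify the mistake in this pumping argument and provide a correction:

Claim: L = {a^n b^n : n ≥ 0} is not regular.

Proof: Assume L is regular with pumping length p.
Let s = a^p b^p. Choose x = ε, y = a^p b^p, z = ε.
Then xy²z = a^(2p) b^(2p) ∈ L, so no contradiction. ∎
Error: The decomposition violates |xy| ≤ p. With y = a^p b^p, |xy| = |y| = 2p > p. (The proof also miscomputes xy²z, which would be a^p b^p a^p b^p rather than a^(2p) b^(2p), and it wrongly treats one harmless decomposition as settling the matter — the prover does not get to choose the decomposition.)

Correction: The pumping lemma requires |xy| ≤ p, and the argument must handle every decomposition satisfying |xy| ≤ p, |y| ≥ 1. Since s starts with p a's, any such y consists only of a's, say y = a^k with k ≥ 1. Then xy²z = a^(p+k) b^p has unequal numbers of a's and b's, so xy²z ∉ L — the required contradiction.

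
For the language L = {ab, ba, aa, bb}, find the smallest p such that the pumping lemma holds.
p = 3

For a finite language L, the pumping lemma holds vacuously if p > max|s| for s ∈ L.

The longest string in L = {ab, ba, aa, bb} has length 2.
If p = 3, then no string s ∈ L has |s| ≥ p, so the condition is vacuously true.

The minimum pumping length is p = 3.

Why no smaller p works: for any p ≤ 2, the longest string s ∈ L has |s| = 2 ≥ p, so it would
have to be pumpable; but pumping up (i = 2, 3, ...) produces ever longer strings, which cannot all lie in the
finite language L. So the pumping property fails for every p ≤ 2.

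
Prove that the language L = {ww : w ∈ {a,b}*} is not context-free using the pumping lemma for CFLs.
Assume for contradiction that L is context-free, and let p ≥ 1 be the pumping length given by the pumping lemma for CFLs.
Choose s = a^p b^p a^p b^p. Then s ∈ L (take w = a^p b^p) and |s| = 4p ≥ p.
By the CFL pumping lemma, s = uvxyz for some u, v, x, y, z with |vxy| ≤ p, |vy| ≥ 1, and uv^i xy^i z ∈ L for every i ≥ 0.

Write s as four blocks A₁ B₁ A₂ B₂ with A₁ = A₂ = a^p and B₁ = B₂ = b^p. Since |vxy| ≤ p, the window vxy lies inside at most two adjacent blocks. Take i = 0 and let t = uxz, so |t| = 4p − |vy| with 1 ≤ |vy| ≤ p. If |t| is odd, t ∉ L immediately, so assume |vy| is even (hence |vy| ≥ 2) and |t|/2 = 2p − |vy|/2, which satisfies p ≤ |t|/2 ≤ 2p − 1.

Case 1 (vxy inside A₁B₁): t = a^(p−j) b^(p−l) a^p b^p with j + l = |vy|. The second half of t has length < 2p, so it is a suffix of the trailing a^p b^p and ends in b; the first half is a^(p−j) b^(p−l) a^((j+l)/2), which ends in a because (j+l)/2 ≥ 1. The halves differ, so t ∉ L.

Case 2 (vxy inside B₁A₂, straddling the middle): t = a^p b^(p−j) a^(p−l) b^p with j + l = |vy|. If t = ww, then w is a prefix of t of length ≥ p, so w begins with a^p; and w is a suffix of t of length ≥ p, so w ends with b^p. That forces |w| ≥ 2p, contradicting |w| = |t|/2 ≤ 2p − 1. So t ∉ L.

Case 3 (vxy inside A₂B₂): t = a^p b^p a^(p−j) b^(p−l) with j + l = |vy|. The first half of t is a prefix of a^p b^p, so it begins with a; the second half is b^((j+l)/2) a^(p−j) b^(p−l), which begins with b. The halves differ, so t ∉ L.

In every case uv⁰xy⁰z = uxz ∉ L.

This contradicts the CFL pumping lemma, which requires uv^i xy^i z ∈ L for all i ≥ 0.
Hence L = {ww : w ∈ {a,b}*} is not context-free. ∎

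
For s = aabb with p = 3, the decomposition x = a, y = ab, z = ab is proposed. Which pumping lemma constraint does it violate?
Violated: xyz = s

The decomposition x = a, y = ab, z = ab for s = aabb with p = 3
violates the constraint: xyz = s

xyz = 'a' + 'ab' + 'ab' = 'aabab' ≠ 'aabb' = s. The decomposition doesn't reconstruct s.

Pumping lemma constraints:
1. xyz = s (decomposition is valid)
2. |xy| ≤ p
3. |y| > 0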